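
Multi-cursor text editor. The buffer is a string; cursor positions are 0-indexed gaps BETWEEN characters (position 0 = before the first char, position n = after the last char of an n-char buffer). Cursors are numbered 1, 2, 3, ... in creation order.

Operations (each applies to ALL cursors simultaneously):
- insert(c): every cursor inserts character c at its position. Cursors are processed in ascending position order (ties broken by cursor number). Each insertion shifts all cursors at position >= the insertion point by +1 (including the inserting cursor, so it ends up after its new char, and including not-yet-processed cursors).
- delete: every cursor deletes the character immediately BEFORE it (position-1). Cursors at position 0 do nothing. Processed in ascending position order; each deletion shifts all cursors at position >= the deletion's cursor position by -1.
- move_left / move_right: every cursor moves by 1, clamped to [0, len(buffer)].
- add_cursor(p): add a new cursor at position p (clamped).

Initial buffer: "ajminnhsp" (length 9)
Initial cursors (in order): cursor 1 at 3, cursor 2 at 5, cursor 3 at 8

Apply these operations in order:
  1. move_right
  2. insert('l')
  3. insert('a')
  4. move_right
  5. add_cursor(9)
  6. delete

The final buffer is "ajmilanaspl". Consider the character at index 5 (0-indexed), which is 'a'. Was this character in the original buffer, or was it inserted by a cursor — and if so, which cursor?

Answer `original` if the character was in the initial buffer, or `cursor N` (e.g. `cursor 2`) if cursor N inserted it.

After op 1 (move_right): buffer="ajminnhsp" (len 9), cursors c1@4 c2@6 c3@9, authorship .........
After op 2 (insert('l')): buffer="ajmilnnlhspl" (len 12), cursors c1@5 c2@8 c3@12, authorship ....1..2...3
After op 3 (insert('a')): buffer="ajmilannlahspla" (len 15), cursors c1@6 c2@10 c3@15, authorship ....11..22...33
After op 4 (move_right): buffer="ajmilannlahspla" (len 15), cursors c1@7 c2@11 c3@15, authorship ....11..22...33
After op 5 (add_cursor(9)): buffer="ajmilannlahspla" (len 15), cursors c1@7 c4@9 c2@11 c3@15, authorship ....11..22...33
After op 6 (delete): buffer="ajmilanaspl" (len 11), cursors c1@6 c4@7 c2@8 c3@11, authorship ....11.2..3
Authorship (.=original, N=cursor N): . . . . 1 1 . 2 . . 3
Index 5: author = 1

Answer: cursor 1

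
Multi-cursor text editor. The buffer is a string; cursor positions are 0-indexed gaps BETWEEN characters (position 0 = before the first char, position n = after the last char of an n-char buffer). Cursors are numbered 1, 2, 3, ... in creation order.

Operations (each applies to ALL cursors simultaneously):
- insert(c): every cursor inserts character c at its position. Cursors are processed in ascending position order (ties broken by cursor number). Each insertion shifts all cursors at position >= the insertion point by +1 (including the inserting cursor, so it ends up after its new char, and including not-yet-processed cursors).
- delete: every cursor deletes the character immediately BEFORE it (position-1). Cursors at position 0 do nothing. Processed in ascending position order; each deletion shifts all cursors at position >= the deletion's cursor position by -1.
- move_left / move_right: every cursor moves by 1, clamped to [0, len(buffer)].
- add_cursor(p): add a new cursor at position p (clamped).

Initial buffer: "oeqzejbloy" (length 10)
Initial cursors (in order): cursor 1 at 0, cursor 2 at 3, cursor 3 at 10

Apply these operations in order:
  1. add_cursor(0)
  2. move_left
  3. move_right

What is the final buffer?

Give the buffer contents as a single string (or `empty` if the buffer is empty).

Answer: oeqzejbloy

Derivation:
After op 1 (add_cursor(0)): buffer="oeqzejbloy" (len 10), cursors c1@0 c4@0 c2@3 c3@10, authorship ..........
After op 2 (move_left): buffer="oeqzejbloy" (len 10), cursors c1@0 c4@0 c2@2 c3@9, authorship ..........
After op 3 (move_right): buffer="oeqzejbloy" (len 10), cursors c1@1 c4@1 c2@3 c3@10, authorship ..........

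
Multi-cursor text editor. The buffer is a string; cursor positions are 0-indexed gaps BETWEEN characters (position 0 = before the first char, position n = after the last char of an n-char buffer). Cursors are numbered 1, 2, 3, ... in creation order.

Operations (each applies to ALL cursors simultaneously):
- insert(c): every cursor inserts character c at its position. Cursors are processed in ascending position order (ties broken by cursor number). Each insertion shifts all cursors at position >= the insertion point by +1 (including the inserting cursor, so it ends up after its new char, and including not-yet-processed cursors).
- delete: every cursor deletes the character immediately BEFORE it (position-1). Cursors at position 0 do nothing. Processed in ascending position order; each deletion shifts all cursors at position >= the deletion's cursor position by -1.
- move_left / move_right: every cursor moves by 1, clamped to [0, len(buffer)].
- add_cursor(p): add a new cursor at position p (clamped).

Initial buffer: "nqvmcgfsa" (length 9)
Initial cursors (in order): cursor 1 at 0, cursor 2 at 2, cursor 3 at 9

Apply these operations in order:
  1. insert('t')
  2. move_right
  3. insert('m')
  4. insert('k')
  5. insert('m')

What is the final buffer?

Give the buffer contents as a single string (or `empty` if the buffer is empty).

After op 1 (insert('t')): buffer="tnqtvmcgfsat" (len 12), cursors c1@1 c2@4 c3@12, authorship 1..2.......3
After op 2 (move_right): buffer="tnqtvmcgfsat" (len 12), cursors c1@2 c2@5 c3@12, authorship 1..2.......3
After op 3 (insert('m')): buffer="tnmqtvmmcgfsatm" (len 15), cursors c1@3 c2@7 c3@15, authorship 1.1.2.2......33
After op 4 (insert('k')): buffer="tnmkqtvmkmcgfsatmk" (len 18), cursors c1@4 c2@9 c3@18, authorship 1.11.2.22......333
After op 5 (insert('m')): buffer="tnmkmqtvmkmmcgfsatmkm" (len 21), cursors c1@5 c2@11 c3@21, authorship 1.111.2.222......3333

Answer: tnmkmqtvmkmmcgfsatmkm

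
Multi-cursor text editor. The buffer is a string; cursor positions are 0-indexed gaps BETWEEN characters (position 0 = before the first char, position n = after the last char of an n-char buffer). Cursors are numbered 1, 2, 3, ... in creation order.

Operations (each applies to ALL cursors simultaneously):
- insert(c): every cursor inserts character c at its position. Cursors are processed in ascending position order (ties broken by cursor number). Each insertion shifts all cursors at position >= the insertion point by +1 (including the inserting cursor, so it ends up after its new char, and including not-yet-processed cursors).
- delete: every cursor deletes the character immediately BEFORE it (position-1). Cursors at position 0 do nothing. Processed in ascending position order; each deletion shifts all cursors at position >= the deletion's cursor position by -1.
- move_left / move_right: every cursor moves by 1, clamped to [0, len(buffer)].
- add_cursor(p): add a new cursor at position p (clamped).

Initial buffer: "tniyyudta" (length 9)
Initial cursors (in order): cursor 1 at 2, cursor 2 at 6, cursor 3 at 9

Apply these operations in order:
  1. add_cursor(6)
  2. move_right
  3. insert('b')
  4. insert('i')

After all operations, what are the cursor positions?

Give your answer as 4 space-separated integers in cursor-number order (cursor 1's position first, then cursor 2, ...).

After op 1 (add_cursor(6)): buffer="tniyyudta" (len 9), cursors c1@2 c2@6 c4@6 c3@9, authorship .........
After op 2 (move_right): buffer="tniyyudta" (len 9), cursors c1@3 c2@7 c4@7 c3@9, authorship .........
After op 3 (insert('b')): buffer="tnibyyudbbtab" (len 13), cursors c1@4 c2@10 c4@10 c3@13, authorship ...1....24..3
After op 4 (insert('i')): buffer="tnibiyyudbbiitabi" (len 17), cursors c1@5 c2@13 c4@13 c3@17, authorship ...11....2424..33

Answer: 5 13 17 13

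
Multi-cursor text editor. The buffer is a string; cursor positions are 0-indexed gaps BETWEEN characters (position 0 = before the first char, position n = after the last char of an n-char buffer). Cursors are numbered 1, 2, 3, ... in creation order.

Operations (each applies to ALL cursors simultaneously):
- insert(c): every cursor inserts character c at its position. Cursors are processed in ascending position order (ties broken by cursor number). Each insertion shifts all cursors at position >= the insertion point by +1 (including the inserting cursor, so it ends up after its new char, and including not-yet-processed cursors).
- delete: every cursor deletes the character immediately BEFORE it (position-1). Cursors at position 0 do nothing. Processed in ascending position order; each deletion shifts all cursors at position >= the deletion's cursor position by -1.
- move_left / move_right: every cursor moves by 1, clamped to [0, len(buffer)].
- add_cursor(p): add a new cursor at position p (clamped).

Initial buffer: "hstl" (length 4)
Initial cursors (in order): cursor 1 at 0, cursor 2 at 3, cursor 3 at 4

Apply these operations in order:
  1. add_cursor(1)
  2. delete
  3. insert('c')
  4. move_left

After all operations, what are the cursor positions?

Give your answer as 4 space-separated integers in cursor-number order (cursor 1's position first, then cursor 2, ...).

After op 1 (add_cursor(1)): buffer="hstl" (len 4), cursors c1@0 c4@1 c2@3 c3@4, authorship ....
After op 2 (delete): buffer="s" (len 1), cursors c1@0 c4@0 c2@1 c3@1, authorship .
After op 3 (insert('c')): buffer="ccscc" (len 5), cursors c1@2 c4@2 c2@5 c3@5, authorship 14.23
After op 4 (move_left): buffer="ccscc" (len 5), cursors c1@1 c4@1 c2@4 c3@4, authorship 14.23

Answer: 1 4 4 1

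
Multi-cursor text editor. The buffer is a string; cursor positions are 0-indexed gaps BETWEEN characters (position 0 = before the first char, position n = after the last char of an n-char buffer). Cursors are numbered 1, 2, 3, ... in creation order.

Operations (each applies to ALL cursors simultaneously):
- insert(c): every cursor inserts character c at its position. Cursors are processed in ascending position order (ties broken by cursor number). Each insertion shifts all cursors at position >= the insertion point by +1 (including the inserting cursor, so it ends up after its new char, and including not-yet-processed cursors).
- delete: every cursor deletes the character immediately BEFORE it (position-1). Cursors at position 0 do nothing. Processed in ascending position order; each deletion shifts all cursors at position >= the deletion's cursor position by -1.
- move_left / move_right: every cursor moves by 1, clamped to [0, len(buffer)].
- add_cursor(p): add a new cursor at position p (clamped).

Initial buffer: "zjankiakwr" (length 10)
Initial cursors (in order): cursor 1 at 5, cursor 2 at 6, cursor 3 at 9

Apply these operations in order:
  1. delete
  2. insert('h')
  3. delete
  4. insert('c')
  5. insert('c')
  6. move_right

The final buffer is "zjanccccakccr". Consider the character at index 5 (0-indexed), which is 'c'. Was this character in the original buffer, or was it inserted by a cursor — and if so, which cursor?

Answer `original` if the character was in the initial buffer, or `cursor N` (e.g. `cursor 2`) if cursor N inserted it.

After op 1 (delete): buffer="zjanakr" (len 7), cursors c1@4 c2@4 c3@6, authorship .......
After op 2 (insert('h')): buffer="zjanhhakhr" (len 10), cursors c1@6 c2@6 c3@9, authorship ....12..3.
After op 3 (delete): buffer="zjanakr" (len 7), cursors c1@4 c2@4 c3@6, authorship .......
After op 4 (insert('c')): buffer="zjanccakcr" (len 10), cursors c1@6 c2@6 c3@9, authorship ....12..3.
After op 5 (insert('c')): buffer="zjanccccakccr" (len 13), cursors c1@8 c2@8 c3@12, authorship ....1212..33.
After op 6 (move_right): buffer="zjanccccakccr" (len 13), cursors c1@9 c2@9 c3@13, authorship ....1212..33.
Authorship (.=original, N=cursor N): . . . . 1 2 1 2 . . 3 3 .
Index 5: author = 2

Answer: cursor 2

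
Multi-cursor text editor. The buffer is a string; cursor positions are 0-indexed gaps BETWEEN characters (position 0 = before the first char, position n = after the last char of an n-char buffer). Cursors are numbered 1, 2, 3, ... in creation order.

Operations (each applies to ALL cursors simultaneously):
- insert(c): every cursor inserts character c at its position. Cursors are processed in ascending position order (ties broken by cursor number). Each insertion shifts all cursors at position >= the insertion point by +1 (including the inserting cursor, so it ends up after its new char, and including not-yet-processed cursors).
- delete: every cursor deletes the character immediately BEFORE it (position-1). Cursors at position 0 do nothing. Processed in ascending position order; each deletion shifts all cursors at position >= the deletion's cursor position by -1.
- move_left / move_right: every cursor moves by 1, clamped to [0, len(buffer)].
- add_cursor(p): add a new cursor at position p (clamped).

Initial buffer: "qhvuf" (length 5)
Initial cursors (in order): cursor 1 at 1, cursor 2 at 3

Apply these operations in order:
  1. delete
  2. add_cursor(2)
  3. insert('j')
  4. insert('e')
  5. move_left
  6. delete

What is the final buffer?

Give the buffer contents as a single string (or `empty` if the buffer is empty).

Answer: eheuef

Derivation:
After op 1 (delete): buffer="huf" (len 3), cursors c1@0 c2@1, authorship ...
After op 2 (add_cursor(2)): buffer="huf" (len 3), cursors c1@0 c2@1 c3@2, authorship ...
After op 3 (insert('j')): buffer="jhjujf" (len 6), cursors c1@1 c2@3 c3@5, authorship 1.2.3.
After op 4 (insert('e')): buffer="jehjeujef" (len 9), cursors c1@2 c2@5 c3@8, authorship 11.22.33.
After op 5 (move_left): buffer="jehjeujef" (len 9), cursors c1@1 c2@4 c3@7, authorship 11.22.33.
After op 6 (delete): buffer="eheuef" (len 6), cursors c1@0 c2@2 c3@4, authorship 1.2.3.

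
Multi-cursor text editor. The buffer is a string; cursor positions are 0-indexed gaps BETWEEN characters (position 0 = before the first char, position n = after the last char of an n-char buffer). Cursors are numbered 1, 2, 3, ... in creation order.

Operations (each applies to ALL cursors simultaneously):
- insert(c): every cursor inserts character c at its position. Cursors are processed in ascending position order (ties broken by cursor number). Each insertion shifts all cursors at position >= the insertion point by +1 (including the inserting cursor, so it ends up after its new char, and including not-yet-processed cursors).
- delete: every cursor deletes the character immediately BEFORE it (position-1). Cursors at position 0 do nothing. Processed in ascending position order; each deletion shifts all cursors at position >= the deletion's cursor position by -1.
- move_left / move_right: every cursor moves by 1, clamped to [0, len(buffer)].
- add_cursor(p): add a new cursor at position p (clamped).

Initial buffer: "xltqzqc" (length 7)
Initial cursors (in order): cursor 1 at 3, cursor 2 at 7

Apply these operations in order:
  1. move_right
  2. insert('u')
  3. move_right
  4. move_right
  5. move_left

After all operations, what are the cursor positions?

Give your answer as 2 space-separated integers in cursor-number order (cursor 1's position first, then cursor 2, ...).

After op 1 (move_right): buffer="xltqzqc" (len 7), cursors c1@4 c2@7, authorship .......
After op 2 (insert('u')): buffer="xltquzqcu" (len 9), cursors c1@5 c2@9, authorship ....1...2
After op 3 (move_right): buffer="xltquzqcu" (len 9), cursors c1@6 c2@9, authorship ....1...2
After op 4 (move_right): buffer="xltquzqcu" (len 9), cursors c1@7 c2@9, authorship ....1...2
After op 5 (move_left): buffer="xltquzqcu" (len 9), cursors c1@6 c2@8, authorship ....1...2

Answer: 6 8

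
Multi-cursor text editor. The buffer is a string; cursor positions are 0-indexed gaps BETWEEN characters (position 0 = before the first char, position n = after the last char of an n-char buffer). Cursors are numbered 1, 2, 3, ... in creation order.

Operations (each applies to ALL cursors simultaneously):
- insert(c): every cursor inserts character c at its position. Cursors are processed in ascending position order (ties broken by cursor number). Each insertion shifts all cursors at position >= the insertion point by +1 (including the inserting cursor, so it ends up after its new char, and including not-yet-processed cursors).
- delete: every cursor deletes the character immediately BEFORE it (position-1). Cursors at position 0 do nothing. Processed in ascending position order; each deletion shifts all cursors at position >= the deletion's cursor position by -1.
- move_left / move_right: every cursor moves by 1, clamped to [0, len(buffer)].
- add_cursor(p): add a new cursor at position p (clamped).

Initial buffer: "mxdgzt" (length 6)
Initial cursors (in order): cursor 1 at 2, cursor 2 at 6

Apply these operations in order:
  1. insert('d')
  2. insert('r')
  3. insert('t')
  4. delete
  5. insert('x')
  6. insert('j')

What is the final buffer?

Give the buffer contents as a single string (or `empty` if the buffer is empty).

Answer: mxdrxjdgztdrxj

Derivation:
After op 1 (insert('d')): buffer="mxddgztd" (len 8), cursors c1@3 c2@8, authorship ..1....2
After op 2 (insert('r')): buffer="mxdrdgztdr" (len 10), cursors c1@4 c2@10, authorship ..11....22
After op 3 (insert('t')): buffer="mxdrtdgztdrt" (len 12), cursors c1@5 c2@12, authorship ..111....222
After op 4 (delete): buffer="mxdrdgztdr" (len 10), cursors c1@4 c2@10, authorship ..11....22
After op 5 (insert('x')): buffer="mxdrxdgztdrx" (len 12), cursors c1@5 c2@12, authorship ..111....222
After op 6 (insert('j')): buffer="mxdrxjdgztdrxj" (len 14), cursors c1@6 c2@14, authorship ..1111....2222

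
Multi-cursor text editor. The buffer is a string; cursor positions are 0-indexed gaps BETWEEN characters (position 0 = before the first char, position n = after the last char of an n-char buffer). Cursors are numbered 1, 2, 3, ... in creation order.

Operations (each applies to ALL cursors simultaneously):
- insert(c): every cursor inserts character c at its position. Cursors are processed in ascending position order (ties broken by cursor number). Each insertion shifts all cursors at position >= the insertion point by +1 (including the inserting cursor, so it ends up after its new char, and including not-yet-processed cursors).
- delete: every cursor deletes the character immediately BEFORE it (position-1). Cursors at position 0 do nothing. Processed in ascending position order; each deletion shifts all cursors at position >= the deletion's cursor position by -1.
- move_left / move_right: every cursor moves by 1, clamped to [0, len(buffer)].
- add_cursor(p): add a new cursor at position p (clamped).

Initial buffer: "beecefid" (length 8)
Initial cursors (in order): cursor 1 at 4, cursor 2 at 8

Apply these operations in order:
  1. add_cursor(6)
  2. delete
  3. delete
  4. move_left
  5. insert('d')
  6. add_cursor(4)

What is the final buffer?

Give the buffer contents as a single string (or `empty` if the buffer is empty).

After op 1 (add_cursor(6)): buffer="beecefid" (len 8), cursors c1@4 c3@6 c2@8, authorship ........
After op 2 (delete): buffer="beeei" (len 5), cursors c1@3 c3@4 c2@5, authorship .....
After op 3 (delete): buffer="be" (len 2), cursors c1@2 c2@2 c3@2, authorship ..
After op 4 (move_left): buffer="be" (len 2), cursors c1@1 c2@1 c3@1, authorship ..
After op 5 (insert('d')): buffer="bddde" (len 5), cursors c1@4 c2@4 c3@4, authorship .123.
After op 6 (add_cursor(4)): buffer="bddde" (len 5), cursors c1@4 c2@4 c3@4 c4@4, authorship .123.

Answer: bddde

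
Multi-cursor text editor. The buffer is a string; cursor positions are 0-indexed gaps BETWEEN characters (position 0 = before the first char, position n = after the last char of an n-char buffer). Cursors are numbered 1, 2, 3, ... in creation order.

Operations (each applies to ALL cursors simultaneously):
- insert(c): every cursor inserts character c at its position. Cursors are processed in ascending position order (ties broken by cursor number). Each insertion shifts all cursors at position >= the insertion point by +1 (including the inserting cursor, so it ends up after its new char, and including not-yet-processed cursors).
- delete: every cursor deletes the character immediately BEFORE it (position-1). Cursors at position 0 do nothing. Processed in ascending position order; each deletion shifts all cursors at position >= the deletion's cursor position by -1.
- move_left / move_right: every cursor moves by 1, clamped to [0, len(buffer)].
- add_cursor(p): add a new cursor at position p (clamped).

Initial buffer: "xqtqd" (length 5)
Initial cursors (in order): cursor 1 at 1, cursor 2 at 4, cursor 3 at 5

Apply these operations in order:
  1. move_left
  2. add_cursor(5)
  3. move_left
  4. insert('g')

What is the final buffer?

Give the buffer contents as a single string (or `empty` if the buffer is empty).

Answer: gxqgtgqgd

Derivation:
After op 1 (move_left): buffer="xqtqd" (len 5), cursors c1@0 c2@3 c3@4, authorship .....
After op 2 (add_cursor(5)): buffer="xqtqd" (len 5), cursors c1@0 c2@3 c3@4 c4@5, authorship .....
After op 3 (move_left): buffer="xqtqd" (len 5), cursors c1@0 c2@2 c3@3 c4@4, authorship .....
After op 4 (insert('g')): buffer="gxqgtgqgd" (len 9), cursors c1@1 c2@4 c3@6 c4@8, authorship 1..2.3.4.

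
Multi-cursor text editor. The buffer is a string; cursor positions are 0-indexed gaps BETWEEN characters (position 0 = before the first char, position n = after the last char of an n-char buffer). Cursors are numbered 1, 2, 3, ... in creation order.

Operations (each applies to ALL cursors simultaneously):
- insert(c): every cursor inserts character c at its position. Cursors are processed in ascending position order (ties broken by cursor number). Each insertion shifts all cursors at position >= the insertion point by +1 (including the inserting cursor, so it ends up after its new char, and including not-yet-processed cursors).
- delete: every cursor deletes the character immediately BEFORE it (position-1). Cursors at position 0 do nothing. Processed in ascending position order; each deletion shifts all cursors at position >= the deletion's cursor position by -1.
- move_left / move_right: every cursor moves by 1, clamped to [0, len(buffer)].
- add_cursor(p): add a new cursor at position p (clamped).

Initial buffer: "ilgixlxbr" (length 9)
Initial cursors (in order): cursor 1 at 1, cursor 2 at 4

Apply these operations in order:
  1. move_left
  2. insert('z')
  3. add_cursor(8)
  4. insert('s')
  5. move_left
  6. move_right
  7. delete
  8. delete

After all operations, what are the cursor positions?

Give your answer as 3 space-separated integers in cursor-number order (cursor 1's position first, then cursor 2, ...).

After op 1 (move_left): buffer="ilgixlxbr" (len 9), cursors c1@0 c2@3, authorship .........
After op 2 (insert('z')): buffer="zilgzixlxbr" (len 11), cursors c1@1 c2@5, authorship 1...2......
After op 3 (add_cursor(8)): buffer="zilgzixlxbr" (len 11), cursors c1@1 c2@5 c3@8, authorship 1...2......
After op 4 (insert('s')): buffer="zsilgzsixlsxbr" (len 14), cursors c1@2 c2@7 c3@11, authorship 11...22...3...
After op 5 (move_left): buffer="zsilgzsixlsxbr" (len 14), cursors c1@1 c2@6 c3@10, authorship 11...22...3...
After op 6 (move_right): buffer="zsilgzsixlsxbr" (len 14), cursors c1@2 c2@7 c3@11, authorship 11...22...3...
After op 7 (delete): buffer="zilgzixlxbr" (len 11), cursors c1@1 c2@5 c3@8, authorship 1...2......
After op 8 (delete): buffer="ilgixxbr" (len 8), cursors c1@0 c2@3 c3@5, authorship ........

Answer: 0 3 5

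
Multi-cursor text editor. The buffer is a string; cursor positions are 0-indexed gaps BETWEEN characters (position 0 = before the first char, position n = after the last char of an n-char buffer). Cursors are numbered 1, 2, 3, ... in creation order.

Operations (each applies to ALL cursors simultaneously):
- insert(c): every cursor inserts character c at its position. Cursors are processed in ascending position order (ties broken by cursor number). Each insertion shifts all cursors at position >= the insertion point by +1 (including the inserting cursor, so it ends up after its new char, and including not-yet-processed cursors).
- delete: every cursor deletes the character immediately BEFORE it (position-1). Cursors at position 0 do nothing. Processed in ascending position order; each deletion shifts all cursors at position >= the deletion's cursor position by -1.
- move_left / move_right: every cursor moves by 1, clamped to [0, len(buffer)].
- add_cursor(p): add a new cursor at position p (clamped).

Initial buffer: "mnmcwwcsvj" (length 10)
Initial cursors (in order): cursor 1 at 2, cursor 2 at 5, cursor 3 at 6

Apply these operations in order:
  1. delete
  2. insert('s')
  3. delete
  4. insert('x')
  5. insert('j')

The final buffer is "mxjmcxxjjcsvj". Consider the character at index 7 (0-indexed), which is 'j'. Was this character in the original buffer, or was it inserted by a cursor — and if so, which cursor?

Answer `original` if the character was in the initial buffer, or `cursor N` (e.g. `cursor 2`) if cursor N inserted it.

Answer: cursor 2

Derivation:
After op 1 (delete): buffer="mmccsvj" (len 7), cursors c1@1 c2@3 c3@3, authorship .......
After op 2 (insert('s')): buffer="msmcsscsvj" (len 10), cursors c1@2 c2@6 c3@6, authorship .1..23....
After op 3 (delete): buffer="mmccsvj" (len 7), cursors c1@1 c2@3 c3@3, authorship .......
After op 4 (insert('x')): buffer="mxmcxxcsvj" (len 10), cursors c1@2 c2@6 c3@6, authorship .1..23....
After op 5 (insert('j')): buffer="mxjmcxxjjcsvj" (len 13), cursors c1@3 c2@9 c3@9, authorship .11..2323....
Authorship (.=original, N=cursor N): . 1 1 . . 2 3 2 3 . . . .
Index 7: author = 2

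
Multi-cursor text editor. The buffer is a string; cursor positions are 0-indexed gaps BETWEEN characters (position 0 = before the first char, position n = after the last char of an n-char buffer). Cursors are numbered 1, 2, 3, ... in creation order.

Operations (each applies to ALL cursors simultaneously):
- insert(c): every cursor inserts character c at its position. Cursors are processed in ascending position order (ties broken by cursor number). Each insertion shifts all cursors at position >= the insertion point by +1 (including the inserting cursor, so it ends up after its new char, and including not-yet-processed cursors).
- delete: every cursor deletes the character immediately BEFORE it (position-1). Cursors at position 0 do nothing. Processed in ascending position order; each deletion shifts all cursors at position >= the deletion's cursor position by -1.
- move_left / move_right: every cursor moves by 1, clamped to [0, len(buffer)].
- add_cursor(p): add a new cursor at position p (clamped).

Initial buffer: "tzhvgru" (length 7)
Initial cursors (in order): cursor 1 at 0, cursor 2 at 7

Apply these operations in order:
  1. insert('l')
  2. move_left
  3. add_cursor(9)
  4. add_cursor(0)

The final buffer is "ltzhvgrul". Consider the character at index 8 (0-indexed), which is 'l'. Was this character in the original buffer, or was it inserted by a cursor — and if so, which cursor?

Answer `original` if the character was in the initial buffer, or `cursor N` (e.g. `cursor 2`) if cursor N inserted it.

Answer: cursor 2

Derivation:
After op 1 (insert('l')): buffer="ltzhvgrul" (len 9), cursors c1@1 c2@9, authorship 1.......2
After op 2 (move_left): buffer="ltzhvgrul" (len 9), cursors c1@0 c2@8, authorship 1.......2
After op 3 (add_cursor(9)): buffer="ltzhvgrul" (len 9), cursors c1@0 c2@8 c3@9, authorship 1.......2
After op 4 (add_cursor(0)): buffer="ltzhvgrul" (len 9), cursors c1@0 c4@0 c2@8 c3@9, authorship 1.......2
Authorship (.=original, N=cursor N): 1 . . . . . . . 2
Index 8: author = 2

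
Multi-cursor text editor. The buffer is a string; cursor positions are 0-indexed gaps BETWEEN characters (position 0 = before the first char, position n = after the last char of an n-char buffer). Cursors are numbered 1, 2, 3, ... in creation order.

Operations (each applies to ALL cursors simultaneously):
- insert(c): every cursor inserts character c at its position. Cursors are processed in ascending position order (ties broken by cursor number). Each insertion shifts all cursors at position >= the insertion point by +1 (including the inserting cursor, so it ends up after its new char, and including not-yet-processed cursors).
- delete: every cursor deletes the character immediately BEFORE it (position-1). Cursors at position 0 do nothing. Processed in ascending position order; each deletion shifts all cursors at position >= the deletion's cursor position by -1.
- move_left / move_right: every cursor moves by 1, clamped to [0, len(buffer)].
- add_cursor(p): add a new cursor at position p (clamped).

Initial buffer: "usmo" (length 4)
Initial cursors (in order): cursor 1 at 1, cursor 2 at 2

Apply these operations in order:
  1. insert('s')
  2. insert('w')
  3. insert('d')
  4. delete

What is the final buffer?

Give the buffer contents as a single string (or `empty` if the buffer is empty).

Answer: uswsswmo

Derivation:
After op 1 (insert('s')): buffer="usssmo" (len 6), cursors c1@2 c2@4, authorship .1.2..
After op 2 (insert('w')): buffer="uswsswmo" (len 8), cursors c1@3 c2@6, authorship .11.22..
After op 3 (insert('d')): buffer="uswdsswdmo" (len 10), cursors c1@4 c2@8, authorship .111.222..
After op 4 (delete): buffer="uswsswmo" (len 8), cursors c1@3 c2@6, authorship .11.22..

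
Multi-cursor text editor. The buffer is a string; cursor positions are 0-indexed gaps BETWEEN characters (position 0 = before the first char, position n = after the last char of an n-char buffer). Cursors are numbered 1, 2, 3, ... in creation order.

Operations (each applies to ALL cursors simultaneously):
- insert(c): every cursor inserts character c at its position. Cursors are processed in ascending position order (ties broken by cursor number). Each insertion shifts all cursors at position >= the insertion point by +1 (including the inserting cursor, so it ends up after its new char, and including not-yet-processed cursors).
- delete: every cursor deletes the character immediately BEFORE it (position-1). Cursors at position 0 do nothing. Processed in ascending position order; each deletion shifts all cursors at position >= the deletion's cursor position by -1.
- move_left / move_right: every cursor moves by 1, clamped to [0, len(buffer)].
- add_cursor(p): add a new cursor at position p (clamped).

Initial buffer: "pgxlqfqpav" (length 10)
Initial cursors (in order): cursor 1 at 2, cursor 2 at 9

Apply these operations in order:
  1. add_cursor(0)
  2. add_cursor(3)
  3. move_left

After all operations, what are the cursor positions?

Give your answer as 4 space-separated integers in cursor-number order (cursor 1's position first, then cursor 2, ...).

Answer: 1 8 0 2

Derivation:
After op 1 (add_cursor(0)): buffer="pgxlqfqpav" (len 10), cursors c3@0 c1@2 c2@9, authorship ..........
After op 2 (add_cursor(3)): buffer="pgxlqfqpav" (len 10), cursors c3@0 c1@2 c4@3 c2@9, authorship ..........
After op 3 (move_left): buffer="pgxlqfqpav" (len 10), cursors c3@0 c1@1 c4@2 c2@8, authorship ..........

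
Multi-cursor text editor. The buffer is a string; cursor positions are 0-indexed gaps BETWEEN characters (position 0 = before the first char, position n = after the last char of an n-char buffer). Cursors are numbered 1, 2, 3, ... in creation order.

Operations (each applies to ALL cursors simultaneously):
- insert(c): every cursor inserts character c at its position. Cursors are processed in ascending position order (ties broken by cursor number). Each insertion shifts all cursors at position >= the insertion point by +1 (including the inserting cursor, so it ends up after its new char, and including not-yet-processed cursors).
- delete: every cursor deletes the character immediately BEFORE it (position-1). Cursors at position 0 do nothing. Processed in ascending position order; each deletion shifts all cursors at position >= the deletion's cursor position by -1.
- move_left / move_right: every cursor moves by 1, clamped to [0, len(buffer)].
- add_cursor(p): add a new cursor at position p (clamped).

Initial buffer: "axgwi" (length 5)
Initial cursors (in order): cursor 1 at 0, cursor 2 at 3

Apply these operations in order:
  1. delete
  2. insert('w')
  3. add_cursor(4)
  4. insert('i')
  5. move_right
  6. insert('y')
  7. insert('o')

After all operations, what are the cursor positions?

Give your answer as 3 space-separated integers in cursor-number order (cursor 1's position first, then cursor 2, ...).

After op 1 (delete): buffer="axwi" (len 4), cursors c1@0 c2@2, authorship ....
After op 2 (insert('w')): buffer="waxwwi" (len 6), cursors c1@1 c2@4, authorship 1..2..
After op 3 (add_cursor(4)): buffer="waxwwi" (len 6), cursors c1@1 c2@4 c3@4, authorship 1..2..
After op 4 (insert('i')): buffer="wiaxwiiwi" (len 9), cursors c1@2 c2@7 c3@7, authorship 11..223..
After op 5 (move_right): buffer="wiaxwiiwi" (len 9), cursors c1@3 c2@8 c3@8, authorship 11..223..
After op 6 (insert('y')): buffer="wiayxwiiwyyi" (len 12), cursors c1@4 c2@11 c3@11, authorship 11.1.223.23.
After op 7 (insert('o')): buffer="wiayoxwiiwyyooi" (len 15), cursors c1@5 c2@14 c3@14, authorship 11.11.223.2323.

Answer: 5 14 14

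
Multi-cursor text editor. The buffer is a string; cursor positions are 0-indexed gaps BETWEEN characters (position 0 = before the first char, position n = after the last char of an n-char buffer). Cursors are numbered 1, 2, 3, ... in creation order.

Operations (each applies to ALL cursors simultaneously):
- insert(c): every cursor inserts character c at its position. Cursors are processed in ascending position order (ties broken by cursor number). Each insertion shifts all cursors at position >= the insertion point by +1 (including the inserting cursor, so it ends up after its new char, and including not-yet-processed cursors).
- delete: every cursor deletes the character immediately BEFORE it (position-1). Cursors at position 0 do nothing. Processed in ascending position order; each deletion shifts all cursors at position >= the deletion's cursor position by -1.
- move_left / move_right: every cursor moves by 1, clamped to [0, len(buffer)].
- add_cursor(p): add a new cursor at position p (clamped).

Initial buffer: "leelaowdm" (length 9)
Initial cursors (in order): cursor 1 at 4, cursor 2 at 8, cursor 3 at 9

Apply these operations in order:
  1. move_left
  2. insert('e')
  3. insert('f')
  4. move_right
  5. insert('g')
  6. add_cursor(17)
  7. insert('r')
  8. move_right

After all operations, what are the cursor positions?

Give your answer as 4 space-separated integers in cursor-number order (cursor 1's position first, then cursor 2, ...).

After op 1 (move_left): buffer="leelaowdm" (len 9), cursors c1@3 c2@7 c3@8, authorship .........
After op 2 (insert('e')): buffer="leeelaowedem" (len 12), cursors c1@4 c2@9 c3@11, authorship ...1....2.3.
After op 3 (insert('f')): buffer="leeeflaowefdefm" (len 15), cursors c1@5 c2@11 c3@14, authorship ...11....22.33.
After op 4 (move_right): buffer="leeeflaowefdefm" (len 15), cursors c1@6 c2@12 c3@15, authorship ...11....22.33.
After op 5 (insert('g')): buffer="leeeflgaowefdgefmg" (len 18), cursors c1@7 c2@14 c3@18, authorship ...11.1...22.233.3
After op 6 (add_cursor(17)): buffer="leeeflgaowefdgefmg" (len 18), cursors c1@7 c2@14 c4@17 c3@18, authorship ...11.1...22.233.3
After op 7 (insert('r')): buffer="leeeflgraowefdgrefmrgr" (len 22), cursors c1@8 c2@16 c4@20 c3@22, authorship ...11.11...22.2233.433
After op 8 (move_right): buffer="leeeflgraowefdgrefmrgr" (len 22), cursors c1@9 c2@17 c4@21 c3@22, authorship ...11.11...22.2233.433

Answer: 9 17 22 21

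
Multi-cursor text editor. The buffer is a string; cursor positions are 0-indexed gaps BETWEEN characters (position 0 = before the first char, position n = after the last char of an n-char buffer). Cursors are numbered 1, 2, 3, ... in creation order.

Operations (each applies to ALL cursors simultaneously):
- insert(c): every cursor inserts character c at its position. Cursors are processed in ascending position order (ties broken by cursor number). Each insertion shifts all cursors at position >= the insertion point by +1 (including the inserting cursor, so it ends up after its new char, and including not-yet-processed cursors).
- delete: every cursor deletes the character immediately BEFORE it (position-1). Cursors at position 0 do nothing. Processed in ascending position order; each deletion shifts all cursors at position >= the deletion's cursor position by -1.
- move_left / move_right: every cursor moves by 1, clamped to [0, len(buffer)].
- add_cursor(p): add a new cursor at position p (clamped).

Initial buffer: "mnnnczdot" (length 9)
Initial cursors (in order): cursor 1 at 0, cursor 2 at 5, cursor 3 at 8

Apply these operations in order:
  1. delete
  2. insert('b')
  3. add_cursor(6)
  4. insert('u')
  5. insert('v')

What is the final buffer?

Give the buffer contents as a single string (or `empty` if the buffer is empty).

After op 1 (delete): buffer="mnnnzdt" (len 7), cursors c1@0 c2@4 c3@6, authorship .......
After op 2 (insert('b')): buffer="bmnnnbzdbt" (len 10), cursors c1@1 c2@6 c3@9, authorship 1....2..3.
After op 3 (add_cursor(6)): buffer="bmnnnbzdbt" (len 10), cursors c1@1 c2@6 c4@6 c3@9, authorship 1....2..3.
After op 4 (insert('u')): buffer="bumnnnbuuzdbut" (len 14), cursors c1@2 c2@9 c4@9 c3@13, authorship 11....224..33.
After op 5 (insert('v')): buffer="buvmnnnbuuvvzdbuvt" (len 18), cursors c1@3 c2@12 c4@12 c3@17, authorship 111....22424..333.

Answer: buvmnnnbuuvvzdbuvt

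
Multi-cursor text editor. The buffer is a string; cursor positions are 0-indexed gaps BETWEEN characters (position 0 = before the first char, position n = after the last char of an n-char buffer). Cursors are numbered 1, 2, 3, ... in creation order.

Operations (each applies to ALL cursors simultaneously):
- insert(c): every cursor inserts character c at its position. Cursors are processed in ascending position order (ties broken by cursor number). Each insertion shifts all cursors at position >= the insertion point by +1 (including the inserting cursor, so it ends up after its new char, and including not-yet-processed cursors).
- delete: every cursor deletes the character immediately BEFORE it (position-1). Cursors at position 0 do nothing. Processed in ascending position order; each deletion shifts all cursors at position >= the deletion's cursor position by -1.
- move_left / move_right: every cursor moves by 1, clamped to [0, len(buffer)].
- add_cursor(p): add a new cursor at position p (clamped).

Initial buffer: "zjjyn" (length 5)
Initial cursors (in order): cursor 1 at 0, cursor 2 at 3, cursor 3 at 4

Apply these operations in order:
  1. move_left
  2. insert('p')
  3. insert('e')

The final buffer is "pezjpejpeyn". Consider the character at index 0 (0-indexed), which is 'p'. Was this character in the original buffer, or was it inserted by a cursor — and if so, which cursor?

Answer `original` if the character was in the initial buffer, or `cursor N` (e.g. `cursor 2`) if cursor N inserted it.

Answer: cursor 1

Derivation:
After op 1 (move_left): buffer="zjjyn" (len 5), cursors c1@0 c2@2 c3@3, authorship .....
After op 2 (insert('p')): buffer="pzjpjpyn" (len 8), cursors c1@1 c2@4 c3@6, authorship 1..2.3..
After op 3 (insert('e')): buffer="pezjpejpeyn" (len 11), cursors c1@2 c2@6 c3@9, authorship 11..22.33..
Authorship (.=original, N=cursor N): 1 1 . . 2 2 . 3 3 . .
Index 0: author = 1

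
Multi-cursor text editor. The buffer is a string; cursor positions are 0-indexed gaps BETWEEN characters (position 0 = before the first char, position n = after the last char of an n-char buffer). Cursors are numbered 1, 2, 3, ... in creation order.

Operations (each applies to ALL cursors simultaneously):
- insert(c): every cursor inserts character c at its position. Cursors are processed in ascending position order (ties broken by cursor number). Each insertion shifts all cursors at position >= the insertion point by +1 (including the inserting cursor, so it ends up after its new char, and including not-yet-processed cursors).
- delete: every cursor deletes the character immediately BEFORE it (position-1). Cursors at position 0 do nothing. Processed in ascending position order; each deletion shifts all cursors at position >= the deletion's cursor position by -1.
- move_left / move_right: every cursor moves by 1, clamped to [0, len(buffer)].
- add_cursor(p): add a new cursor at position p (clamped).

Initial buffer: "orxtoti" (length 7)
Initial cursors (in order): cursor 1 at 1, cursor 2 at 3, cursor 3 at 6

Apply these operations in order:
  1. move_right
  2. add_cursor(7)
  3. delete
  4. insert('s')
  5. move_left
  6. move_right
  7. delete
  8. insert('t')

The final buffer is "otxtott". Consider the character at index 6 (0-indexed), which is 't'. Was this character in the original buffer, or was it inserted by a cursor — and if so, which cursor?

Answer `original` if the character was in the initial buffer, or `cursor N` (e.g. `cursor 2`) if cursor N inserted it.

Answer: cursor 4

Derivation:
After op 1 (move_right): buffer="orxtoti" (len 7), cursors c1@2 c2@4 c3@7, authorship .......
After op 2 (add_cursor(7)): buffer="orxtoti" (len 7), cursors c1@2 c2@4 c3@7 c4@7, authorship .......
After op 3 (delete): buffer="oxo" (len 3), cursors c1@1 c2@2 c3@3 c4@3, authorship ...
After op 4 (insert('s')): buffer="osxsoss" (len 7), cursors c1@2 c2@4 c3@7 c4@7, authorship .1.2.34
After op 5 (move_left): buffer="osxsoss" (len 7), cursors c1@1 c2@3 c3@6 c4@6, authorship .1.2.34
After op 6 (move_right): buffer="osxsoss" (len 7), cursors c1@2 c2@4 c3@7 c4@7, authorship .1.2.34
After op 7 (delete): buffer="oxo" (len 3), cursors c1@1 c2@2 c3@3 c4@3, authorship ...
After op 8 (insert('t')): buffer="otxtott" (len 7), cursors c1@2 c2@4 c3@7 c4@7, authorship .1.2.34
Authorship (.=original, N=cursor N): . 1 . 2 . 3 4
Index 6: author = 4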